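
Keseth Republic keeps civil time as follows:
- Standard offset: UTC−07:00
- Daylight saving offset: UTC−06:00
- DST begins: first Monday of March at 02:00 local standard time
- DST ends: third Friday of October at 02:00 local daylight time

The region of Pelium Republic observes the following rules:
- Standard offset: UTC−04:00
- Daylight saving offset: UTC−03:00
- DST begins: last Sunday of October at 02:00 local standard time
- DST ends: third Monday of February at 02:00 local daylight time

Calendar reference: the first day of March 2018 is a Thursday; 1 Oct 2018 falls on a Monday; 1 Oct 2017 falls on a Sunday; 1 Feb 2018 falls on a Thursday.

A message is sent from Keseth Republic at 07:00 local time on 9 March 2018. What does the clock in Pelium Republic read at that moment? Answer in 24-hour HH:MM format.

09:00

1 March 2018 is a Thursday, so the first Monday is March 5.
1 October 2018 is a Monday, so the first Friday is October 5 and the third is October 19.
9 March 2018 falls between 5 March and 19 October, so daylight saving is in effect and Keseth Republic is at UTC−06:00.
07:00 Keseth Republic + 6h = 13:00 UTC.
1 October 2017 is a Sunday, so Sundays fall on 1, 8, 15, 22, 29; the last is October 29.
1 February 2018 is a Thursday, so the first Monday is February 5 and the third is February 19.
At the standard offset (UTC−04:00), 13:00 UTC − 4h = 09:00 Pelium Republic standard time.
The standard-time date in Pelium Republic, 9 March 2018, is outside the daylight-saving period (29 October 2017 – 19 February 2018), so Pelium Republic is on standard time, UTC−04:00.
13:00 UTC − 4h = 09:00 Pelium Republic.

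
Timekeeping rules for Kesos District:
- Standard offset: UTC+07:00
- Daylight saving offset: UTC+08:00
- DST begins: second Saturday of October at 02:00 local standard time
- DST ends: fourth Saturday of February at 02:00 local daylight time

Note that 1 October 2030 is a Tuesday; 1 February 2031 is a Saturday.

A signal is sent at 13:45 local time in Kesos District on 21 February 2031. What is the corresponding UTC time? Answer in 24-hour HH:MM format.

1 October 2030 is a Tuesday, so the first Saturday is October 5 and the second is October 12.
1 February 2031 is a Saturday, so the first Saturday is February 1 and the fourth is February 22.
Daylight saving runs 12 October 2030 – 22 February 2031; 21 February 2031 is inside that window, so Kesos District is at UTC+08:00.
13:45 local − 8h = 05:45 UTC.

05:45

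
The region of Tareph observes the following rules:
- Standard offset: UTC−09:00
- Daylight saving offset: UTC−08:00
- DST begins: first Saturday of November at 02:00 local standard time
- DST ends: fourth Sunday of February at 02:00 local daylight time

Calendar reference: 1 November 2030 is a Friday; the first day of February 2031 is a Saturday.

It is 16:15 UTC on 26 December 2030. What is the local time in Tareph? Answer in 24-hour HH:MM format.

08:15

1 November 2030 is a Friday, so the first Saturday is November 2.
1 February 2031 is a Saturday, so the first Sunday is February 2 and the fourth is February 23.
At the standard offset (UTC−09:00), 16:15 UTC − 9h = 07:15 Tareph standard time.
The standard-time date in Tareph, 26 December 2030, falls between 2 November 2030 and 23 February 2031, so daylight saving is in effect and Tareph is at UTC−08:00.
16:15 UTC − 8h = 08:15 local.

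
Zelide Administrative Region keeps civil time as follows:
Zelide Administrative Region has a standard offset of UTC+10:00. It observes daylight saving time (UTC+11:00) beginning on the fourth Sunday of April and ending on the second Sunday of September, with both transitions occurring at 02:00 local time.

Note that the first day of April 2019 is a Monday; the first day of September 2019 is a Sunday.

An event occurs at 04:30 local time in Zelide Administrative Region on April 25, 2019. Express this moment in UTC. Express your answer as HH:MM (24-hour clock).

1 April 2019 is a Monday, so the first Sunday is April 7 and the fourth is April 28.
1 September 2019 is a Sunday, so the first Sunday is September 1 and the second is September 8.
Daylight saving runs 28 April – 8 September; April 25, 2019 is outside that window, so Zelide Administrative Region is on standard time at UTC+10:00.
04:30 local − 10h = 18:30 UTC (rolling into the previous day, 24 April 2019).

18:30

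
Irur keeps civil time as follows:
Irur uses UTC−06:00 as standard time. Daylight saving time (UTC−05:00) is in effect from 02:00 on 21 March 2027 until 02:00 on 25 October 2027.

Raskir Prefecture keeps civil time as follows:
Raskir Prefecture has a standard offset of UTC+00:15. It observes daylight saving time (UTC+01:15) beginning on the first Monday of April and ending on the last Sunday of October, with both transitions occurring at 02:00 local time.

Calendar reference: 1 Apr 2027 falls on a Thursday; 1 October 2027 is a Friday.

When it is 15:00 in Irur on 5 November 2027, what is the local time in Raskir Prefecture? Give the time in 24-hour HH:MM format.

5 November 2027 does not fall between 21 March and 25 October, so daylight saving is not in effect and Irur is at UTC−06:00.
15:00 Irur + 6h = 21:00 UTC.
1 April 2027 is a Thursday, so the first Monday is April 5.
1 October 2027 is a Friday, so Sundays fall on 3, 10, 17, 24, 31; the last is October 31.
At the standard offset (UTC+00:15), 21:00 UTC + 0h15m = 21:15 Raskir Prefecture standard time.
The standard-time date in Raskir Prefecture, 5 November 2027, does not fall between 5 April and 31 October, so daylight saving is not in effect and Raskir Prefecture is at UTC+00:15.
21:00 UTC + 0h15m = 21:15 Raskir Prefecture.

21:15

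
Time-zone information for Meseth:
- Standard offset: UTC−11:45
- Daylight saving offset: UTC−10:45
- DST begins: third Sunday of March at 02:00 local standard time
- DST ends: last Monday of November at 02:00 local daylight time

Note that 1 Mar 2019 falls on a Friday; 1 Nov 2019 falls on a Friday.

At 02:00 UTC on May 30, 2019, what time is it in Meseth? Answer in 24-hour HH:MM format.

1 March 2019 is a Friday, so the first Sunday is March 3 and the third is March 17.
1 November 2019 is a Friday, so Mondays fall on 4, 11, 18, 25; the last is November 25.
At the standard offset (UTC−11:45), 02:00 UTC − 11h45m = 14:15 Meseth standard time (rolling into the previous day, 29 May 2019).
The standard-time date in Meseth, May 29, 2019, falls between 17 March and 25 November, so daylight saving is in effect and Meseth is at UTC−10:45.
02:00 UTC − 10h45m = 15:15 local (rolling into the previous day, 29 May 2019).

15:15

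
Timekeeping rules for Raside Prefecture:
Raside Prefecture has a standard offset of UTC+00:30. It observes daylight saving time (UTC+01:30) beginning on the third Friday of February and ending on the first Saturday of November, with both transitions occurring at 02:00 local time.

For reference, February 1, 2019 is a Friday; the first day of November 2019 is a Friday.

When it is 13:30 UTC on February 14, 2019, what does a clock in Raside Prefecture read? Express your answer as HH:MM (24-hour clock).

14:00

1 February 2019 is a Friday, so the first Friday is February 1 and the third is February 15.
1 November 2019 is a Friday, so the first Saturday is November 2.
At the standard offset (UTC+00:30), 13:30 UTC + 0h30m = 14:00 Raside Prefecture standard time.
The standard-time date in Raside Prefecture, February 14, 2019, does not fall between 15 February and 2 November, so daylight saving is not in effect and Raside Prefecture is at UTC+00:30.
13:30 UTC + 0h30m = 14:00 local.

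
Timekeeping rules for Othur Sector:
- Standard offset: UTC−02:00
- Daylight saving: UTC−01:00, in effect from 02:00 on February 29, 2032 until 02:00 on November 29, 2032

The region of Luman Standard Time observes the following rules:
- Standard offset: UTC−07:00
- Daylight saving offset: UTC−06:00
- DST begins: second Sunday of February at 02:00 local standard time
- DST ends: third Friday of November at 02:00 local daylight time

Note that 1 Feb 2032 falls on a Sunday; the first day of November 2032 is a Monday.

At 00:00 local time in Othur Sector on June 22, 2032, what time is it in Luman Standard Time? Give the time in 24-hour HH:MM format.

June 22, 2032 falls between 29 February and 29 November, so daylight saving is in effect and Othur Sector is at UTC−01:00.
00:00 Othur Sector + 1h = 01:00 UTC.
1 February 2032 is a Sunday, so the first Sunday is February 1 and the second is February 8.
1 November 2032 is a Monday, so the first Friday is November 5 and the third is November 19.
At the standard offset (UTC−07:00), 01:00 UTC − 7h = 18:00 Luman Standard Time standard time (rolling into the previous day, 21 June 2032).
Daylight saving runs 8 February – 19 November; the standard-time date in Luman Standard Time, June 21, 2032, is inside that window, so Luman Standard Time is at UTC−06:00.
01:00 UTC − 6h = 19:00 Luman Standard Time (rolling into the previous day, 21 June 2032).

19:00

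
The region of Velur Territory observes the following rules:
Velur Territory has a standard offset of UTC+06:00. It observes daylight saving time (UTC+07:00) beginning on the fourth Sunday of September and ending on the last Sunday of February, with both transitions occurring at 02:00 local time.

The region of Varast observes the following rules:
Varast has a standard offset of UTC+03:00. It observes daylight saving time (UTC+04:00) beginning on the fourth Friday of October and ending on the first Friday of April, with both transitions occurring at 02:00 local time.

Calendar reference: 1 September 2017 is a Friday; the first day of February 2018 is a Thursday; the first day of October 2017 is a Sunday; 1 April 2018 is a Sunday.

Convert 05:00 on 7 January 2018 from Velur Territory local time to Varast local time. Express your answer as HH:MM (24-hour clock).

1 September 2017 is a Friday, so the first Sunday is September 3 and the fourth is September 24.
1 February 2018 is a Thursday, so Sundays fall on 4, 11, 18, 25; the last is February 25.
7 January 2018 falls between 24 September 2017 and 25 February 2018, so daylight saving is in effect and Velur Territory is at UTC+07:00.
05:00 Velur Territory − 7h = 22:00 UTC (rolling into the previous day, 6 January 2018).
1 October 2017 is a Sunday, so the first Friday is October 6 and the fourth is October 27.
1 April 2018 is a Sunday, so the first Friday is April 6.
At the standard offset (UTC+03:00), 22:00 UTC + 3h = 01:00 Varast standard time (rolling into the next day, 7 January 2018).
The standard-time date in Varast, 7 January 2018, lies within the daylight-saving period (27 October 2017 – 6 April 2018), so Varast is on daylight time, UTC+04:00.
22:00 UTC + 4h = 02:00 Varast (rolling into the next day, 7 January 2018).

02:00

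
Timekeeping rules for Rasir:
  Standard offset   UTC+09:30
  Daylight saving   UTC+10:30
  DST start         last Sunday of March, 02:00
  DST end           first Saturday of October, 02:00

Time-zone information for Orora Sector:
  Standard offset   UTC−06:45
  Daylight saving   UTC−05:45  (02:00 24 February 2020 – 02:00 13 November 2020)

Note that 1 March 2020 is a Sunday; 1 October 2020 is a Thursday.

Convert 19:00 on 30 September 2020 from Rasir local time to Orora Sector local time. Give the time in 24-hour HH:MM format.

02:45

1 March 2020 is a Sunday, so Sundays fall on 1, 8, 15, 22, 29; the last is March 29.
1 October 2020 is a Thursday, so the first Saturday is October 3.
Daylight saving runs 29 March – 3 October; 30 September 2020 is inside that window, so Rasir is at UTC+10:30.
19:00 Rasir − 10h30m = 08:30 UTC.
At the standard offset (UTC−06:45), 08:30 UTC − 6h45m = 01:45 Orora Sector standard time.
The standard-time date in Orora Sector, 30 September 2020, falls between 24 February and 13 November, so daylight saving is in effect and Orora Sector is at UTC−05:45.
08:30 UTC − 5h45m = 02:45 Orora Sector.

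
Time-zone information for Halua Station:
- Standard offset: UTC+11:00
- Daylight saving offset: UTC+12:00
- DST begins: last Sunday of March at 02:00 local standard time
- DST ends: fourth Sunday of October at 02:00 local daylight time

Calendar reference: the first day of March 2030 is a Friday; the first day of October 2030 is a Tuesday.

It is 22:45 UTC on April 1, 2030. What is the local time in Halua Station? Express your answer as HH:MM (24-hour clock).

10:45

1 March 2030 is a Friday, so Sundays fall on 3, 10, 17, 24, 31; the last is March 31.
1 October 2030 is a Tuesday, so the first Sunday is October 6 and the fourth is October 27.
At the standard offset (UTC+11:00), 22:45 UTC + 11h = 09:45 Halua Station standard time (rolling into the next day, 2 April 2030).
Daylight saving runs 31 March – 27 October; the standard-time date in Halua Station, April 2, 2030, is inside that window, so Halua Station is at UTC+12:00.
22:45 UTC + 12h = 10:45 local (rolling into the next day, 2 April 2030).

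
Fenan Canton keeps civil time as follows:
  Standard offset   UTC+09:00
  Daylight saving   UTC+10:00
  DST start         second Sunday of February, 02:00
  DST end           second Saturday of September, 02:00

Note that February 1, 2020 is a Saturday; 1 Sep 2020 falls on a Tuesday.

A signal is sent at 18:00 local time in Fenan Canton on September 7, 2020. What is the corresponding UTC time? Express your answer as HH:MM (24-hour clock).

1 February 2020 is a Saturday, so the first Sunday is February 2 and the second is February 9.
1 September 2020 is a Tuesday, so the first Saturday is September 5 and the second is September 12.
September 7, 2020 lies within the daylight-saving period (9 February – 12 September), so Fenan Canton is on daylight time, UTC+10:00.
18:00 local − 10h = 08:00 UTC.

08:00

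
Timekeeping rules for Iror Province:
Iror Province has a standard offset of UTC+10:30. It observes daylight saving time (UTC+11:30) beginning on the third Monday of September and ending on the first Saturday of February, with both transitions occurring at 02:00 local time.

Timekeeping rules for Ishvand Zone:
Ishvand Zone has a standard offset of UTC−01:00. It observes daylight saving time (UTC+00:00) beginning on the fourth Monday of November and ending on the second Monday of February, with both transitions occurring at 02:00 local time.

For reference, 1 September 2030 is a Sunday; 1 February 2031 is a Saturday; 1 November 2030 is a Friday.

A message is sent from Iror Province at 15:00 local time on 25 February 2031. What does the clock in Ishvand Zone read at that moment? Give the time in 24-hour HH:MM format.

1 September 2030 is a Sunday, so the first Monday is September 2 and the third is September 16.
1 February 2031 is a Saturday, so the first Saturday is February 1.
25 February 2031 is outside the daylight-saving period (16 September 2030 – 1 February 2031), so Iror Province is on standard time, UTC+10:30.
15:00 Iror Province − 10h30m = 04:30 UTC.
1 November 2030 is a Friday, so the first Monday is November 4 and the fourth is November 25.
1 February 2031 is a Saturday, so the first Monday is February 3 and the second is February 10.
At the standard offset (UTC−01:00), 04:30 UTC − 1h = 03:30 Ishvand Zone standard time.
The standard-time date in Ishvand Zone, 25 February 2031, is outside the daylight-saving period (25 November 2030 – 10 February 2031), so Ishvand Zone is on standard time, UTC−01:00.
04:30 UTC − 1h = 03:30 Ishvand Zone.

03:30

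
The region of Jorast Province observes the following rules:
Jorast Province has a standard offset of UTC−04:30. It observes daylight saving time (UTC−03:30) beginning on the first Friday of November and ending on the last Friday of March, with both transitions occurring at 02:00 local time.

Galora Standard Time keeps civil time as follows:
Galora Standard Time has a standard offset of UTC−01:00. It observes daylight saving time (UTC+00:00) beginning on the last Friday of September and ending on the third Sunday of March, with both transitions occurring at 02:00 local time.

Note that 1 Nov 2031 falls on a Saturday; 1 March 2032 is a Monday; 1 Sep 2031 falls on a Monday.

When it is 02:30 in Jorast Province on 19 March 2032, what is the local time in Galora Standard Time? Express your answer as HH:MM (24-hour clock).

1 November 2031 is a Saturday, so the first Friday is November 7.
1 March 2032 is a Monday, so Fridays fall on 5, 12, 19, 26; the last is March 26.
19 March 2032 falls between 7 November 2031 and 26 March 2032, so daylight saving is in effect and Jorast Province is at UTC−03:30.
02:30 Jorast Province + 3h30m = 06:00 UTC.
1 September 2031 is a Monday, so Fridays fall on 5, 12, 19, 26; the last is September 26.
1 March 2032 is a Monday, so the first Sunday is March 7 and the third is March 21.
At the standard offset (UTC−01:00), 06:00 UTC − 1h = 05:00 Galora Standard Time standard time.
The standard-time date in Galora Standard Time, 19 March 2032, lies within the daylight-saving period (26 September 2031 – 21 March 2032), so Galora Standard Time is on daylight time, UTC+00:00.
06:00 UTC + 0h = 06:00 Galora Standard Time.

06:00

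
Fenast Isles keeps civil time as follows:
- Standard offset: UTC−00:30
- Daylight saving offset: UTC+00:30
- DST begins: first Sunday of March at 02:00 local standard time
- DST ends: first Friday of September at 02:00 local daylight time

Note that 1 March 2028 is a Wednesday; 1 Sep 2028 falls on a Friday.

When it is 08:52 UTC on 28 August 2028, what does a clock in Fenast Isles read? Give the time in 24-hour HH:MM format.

1 March 2028 is a Wednesday, so the first Sunday is March 5.
1 September 2028 is a Friday, so the first Friday is September 1.
At the standard offset (UTC−00:30), 08:52 UTC − 0h30m = 08:22 Fenast Isles standard time.
The standard-time date in Fenast Isles, 28 August 2028, lies within the daylight-saving period (5 March – 1 September), so Fenast Isles is on daylight time, UTC+00:30.
08:52 UTC + 0h30m = 09:22 local.

09:22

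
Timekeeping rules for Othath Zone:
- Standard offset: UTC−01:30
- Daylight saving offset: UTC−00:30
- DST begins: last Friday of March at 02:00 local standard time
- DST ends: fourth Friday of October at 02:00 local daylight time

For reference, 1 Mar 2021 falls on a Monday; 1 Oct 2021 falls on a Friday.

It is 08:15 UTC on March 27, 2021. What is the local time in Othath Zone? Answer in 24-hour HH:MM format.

07:45

1 March 2021 is a Monday, so Fridays fall on 5, 12, 19, 26; the last is March 26.
1 October 2021 is a Friday, so the first Friday is October 1 and the fourth is October 22.
At the standard offset (UTC−01:30), 08:15 UTC − 1h30m = 06:45 Othath Zone standard time.
Daylight saving runs 26 March – 22 October; the standard-time date in Othath Zone, March 27, 2021, is inside that window, so Othath Zone is at UTC−00:30.
08:15 UTC − 0h30m = 07:45 local.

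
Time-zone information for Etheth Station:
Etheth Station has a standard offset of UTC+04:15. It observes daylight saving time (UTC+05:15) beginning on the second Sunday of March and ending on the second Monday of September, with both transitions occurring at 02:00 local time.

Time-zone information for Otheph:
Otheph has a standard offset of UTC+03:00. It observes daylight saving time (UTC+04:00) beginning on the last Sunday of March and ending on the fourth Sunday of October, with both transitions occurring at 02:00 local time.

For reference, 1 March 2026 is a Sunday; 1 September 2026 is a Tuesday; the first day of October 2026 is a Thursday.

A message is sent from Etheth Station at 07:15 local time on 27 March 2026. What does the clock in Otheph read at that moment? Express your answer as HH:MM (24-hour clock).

1 March 2026 is a Sunday, so the first Sunday is March 1 and the second is March 8.
1 September 2026 is a Tuesday, so the first Monday is September 7 and the second is September 14.
27 March 2026 lies within the daylight-saving period (8 March – 14 September), so Etheth Station is on daylight time, UTC+05:15.
07:15 Etheth Station − 5h15m = 02:00 UTC.
1 March 2026 is a Sunday, so Sundays fall on 1, 8, 15, 22, 29; the last is March 29.
1 October 2026 is a Thursday, so the first Sunday is October 4 and the fourth is October 25.
At the standard offset (UTC+03:00), 02:00 UTC + 3h = 05:00 Otheph standard time.
Daylight saving runs 29 March – 25 October; the standard-time date in Otheph, 27 March 2026, is outside that window, so Otheph is on standard time at UTC+03:00.
02:00 UTC + 3h = 05:00 Otheph.

05:00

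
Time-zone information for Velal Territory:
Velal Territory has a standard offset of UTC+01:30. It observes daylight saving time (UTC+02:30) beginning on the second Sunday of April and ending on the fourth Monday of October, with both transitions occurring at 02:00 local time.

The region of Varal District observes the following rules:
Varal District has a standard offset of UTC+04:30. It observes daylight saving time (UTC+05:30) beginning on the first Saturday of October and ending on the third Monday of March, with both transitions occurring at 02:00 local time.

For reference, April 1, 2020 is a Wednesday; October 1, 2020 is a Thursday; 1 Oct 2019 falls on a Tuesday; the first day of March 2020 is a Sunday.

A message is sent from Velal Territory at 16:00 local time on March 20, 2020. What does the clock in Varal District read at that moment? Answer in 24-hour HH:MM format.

1 April 2020 is a Wednesday, so the first Sunday is April 5 and the second is April 12.
1 October 2020 is a Thursday, so the first Monday is October 5 and the fourth is October 26.
Daylight saving runs 12 April – 26 October; March 20, 2020 is outside that window, so Velal Territory is on standard time at UTC+01:30.
16:00 Velal Territory − 1h30m = 14:30 UTC.
1 October 2019 is a Tuesday, so the first Saturday is October 5.
1 March 2020 is a Sunday, so the first Monday is March 2 and the third is March 16.
At the standard offset (UTC+04:30), 14:30 UTC + 4h30m = 19:00 Varal District standard time.
Daylight saving runs 5 October 2019 – 16 March 2020; the standard-time date in Varal District, March 20, 2020, is outside that window, so Varal District is on standard time at UTC+04:30.
14:30 UTC + 4h30m = 19:00 Varal District.

19:00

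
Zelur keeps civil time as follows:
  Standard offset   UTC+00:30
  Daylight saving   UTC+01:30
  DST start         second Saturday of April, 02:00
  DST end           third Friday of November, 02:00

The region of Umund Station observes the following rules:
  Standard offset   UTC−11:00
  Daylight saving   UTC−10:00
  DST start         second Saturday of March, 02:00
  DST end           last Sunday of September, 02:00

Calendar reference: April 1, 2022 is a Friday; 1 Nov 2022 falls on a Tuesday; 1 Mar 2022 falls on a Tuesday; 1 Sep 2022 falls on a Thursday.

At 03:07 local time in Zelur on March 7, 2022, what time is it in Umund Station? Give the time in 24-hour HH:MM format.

1 April 2022 is a Friday, so the first Saturday is April 2 and the second is April 9.
1 November 2022 is a Tuesday, so the first Friday is November 4 and the third is November 18.
March 7, 2022 is outside the daylight-saving period (9 April – 18 November), so Zelur is on standard time, UTC+00:30.
03:07 Zelur − 0h30m = 02:37 UTC.
1 March 2022 is a Tuesday, so the first Saturday is March 5 and the second is March 12.
1 September 2022 is a Thursday, so Sundays fall on 4, 11, 18, 25; the last is September 25.
At the standard offset (UTC−11:00), 02:37 UTC − 11h = 15:37 Umund Station standard time (rolling into the previous day, 6 March 2022).
Daylight saving runs 12 March – 25 September; the standard-time date in Umund Station, March 6, 2022, is outside that window, so Umund Station is on standard time at UTC−11:00.
02:37 UTC − 11h = 15:37 Umund Station (rolling into the previous day, 6 March 2022).

15:37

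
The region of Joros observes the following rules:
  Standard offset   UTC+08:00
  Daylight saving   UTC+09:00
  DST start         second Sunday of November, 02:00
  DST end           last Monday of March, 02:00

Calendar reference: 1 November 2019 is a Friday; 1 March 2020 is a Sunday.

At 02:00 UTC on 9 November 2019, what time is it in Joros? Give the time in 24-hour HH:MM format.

1 November 2019 is a Friday, so the first Sunday is November 3 and the second is November 10.
1 March 2020 is a Sunday, so Mondays fall on 2, 9, 16, 23, 30; the last is March 30.
At the standard offset (UTC+08:00), 02:00 UTC + 8h = 10:00 Joros standard time.
The standard-time date in Joros, 9 November 2019, does not fall between 10 November 2019 and 30 March 2020, so daylight saving is not in effect and Joros is at UTC+08:00.
02:00 UTC + 8h = 10:00 local.

10:00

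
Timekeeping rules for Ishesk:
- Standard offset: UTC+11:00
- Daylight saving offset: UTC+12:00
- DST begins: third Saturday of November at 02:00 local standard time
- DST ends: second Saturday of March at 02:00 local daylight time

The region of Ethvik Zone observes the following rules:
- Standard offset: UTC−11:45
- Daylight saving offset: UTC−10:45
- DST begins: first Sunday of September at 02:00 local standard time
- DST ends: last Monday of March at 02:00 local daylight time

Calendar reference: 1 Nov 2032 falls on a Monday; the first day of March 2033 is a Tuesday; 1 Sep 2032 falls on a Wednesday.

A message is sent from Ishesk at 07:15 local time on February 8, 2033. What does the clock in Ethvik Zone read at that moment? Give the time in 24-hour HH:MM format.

1 November 2032 is a Monday, so the first Saturday is November 6 and the third is November 20.
1 March 2033 is a Tuesday, so the first Saturday is March 5 and the second is March 12.
February 8, 2033 lies within the daylight-saving period (20 November 2032 – 12 March 2033), so Ishesk is on daylight time, UTC+12:00.
07:15 Ishesk − 12h = 19:15 UTC (rolling into the previous day, 7 February 2033).
1 September 2032 is a Wednesday, so the first Sunday is September 5.
1 March 2033 is a Tuesday, so Mondays fall on 7, 14, 21, 28; the last is March 28.
At the standard offset (UTC−11:45), 19:15 UTC − 11h45m = 07:30 Ethvik Zone standard time.
The standard-time date in Ethvik Zone, February 7, 2033, lies within the daylight-saving period (5 September 2032 – 28 March 2033), so Ethvik Zone is on daylight time, UTC−10:45.
19:15 UTC − 10h45m = 08:30 Ethvik Zone.

08:30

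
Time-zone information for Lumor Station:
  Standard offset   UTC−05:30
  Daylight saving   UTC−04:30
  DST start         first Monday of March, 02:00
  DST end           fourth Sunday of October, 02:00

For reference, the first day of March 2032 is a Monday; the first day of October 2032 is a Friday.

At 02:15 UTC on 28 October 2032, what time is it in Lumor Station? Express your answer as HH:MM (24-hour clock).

20:45

1 March 2032 is a Monday, so the first Monday is March 1.
1 October 2032 is a Friday, so the first Sunday is October 3 and the fourth is October 24.
At the standard offset (UTC−05:30), 02:15 UTC − 5h30m = 20:45 Lumor Station standard time (rolling into the previous day, 27 October 2032).
The standard-time date in Lumor Station, 27 October 2032, is outside the daylight-saving period (1 March – 24 October), so Lumor Station is on standard time, UTC−05:30.
02:15 UTC − 5h30m = 20:45 local (rolling into the previous day, 27 October 2032).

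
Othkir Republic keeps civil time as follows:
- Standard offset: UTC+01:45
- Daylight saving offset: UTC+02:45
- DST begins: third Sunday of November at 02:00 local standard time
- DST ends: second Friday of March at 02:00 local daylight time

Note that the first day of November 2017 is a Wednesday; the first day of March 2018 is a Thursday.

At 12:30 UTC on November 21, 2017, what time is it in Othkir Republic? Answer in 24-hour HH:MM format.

1 November 2017 is a Wednesday, so the first Sunday is November 5 and the third is November 19.
1 March 2018 is a Thursday, so the first Friday is March 2 and the second is March 9.
At the standard offset (UTC+01:45), 12:30 UTC + 1h45m = 14:15 Othkir Republic standard time.
The standard-time date in Othkir Republic, November 21, 2017, lies within the daylight-saving period (19 November 2017 – 9 March 2018), so Othkir Republic is on daylight time, UTC+02:45.
12:30 UTC + 2h45m = 15:15 local.

15:15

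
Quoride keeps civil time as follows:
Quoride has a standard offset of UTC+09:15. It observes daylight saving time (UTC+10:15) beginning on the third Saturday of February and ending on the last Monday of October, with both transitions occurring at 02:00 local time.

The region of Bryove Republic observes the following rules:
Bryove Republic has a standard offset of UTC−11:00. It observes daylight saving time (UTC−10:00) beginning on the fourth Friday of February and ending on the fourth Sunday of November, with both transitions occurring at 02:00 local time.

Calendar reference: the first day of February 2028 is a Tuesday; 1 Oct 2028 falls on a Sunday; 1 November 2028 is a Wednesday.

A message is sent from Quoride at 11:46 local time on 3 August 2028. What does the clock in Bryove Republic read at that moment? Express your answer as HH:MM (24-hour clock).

15:31

1 February 2028 is a Tuesday, so the first Saturday is February 5 and the third is February 19.
1 October 2028 is a Sunday, so Mondays fall on 2, 9, 16, 23, 30; the last is October 30.
3 August 2028 falls between 19 February and 30 October, so daylight saving is in effect and Quoride is at UTC+10:15.
11:46 Quoride − 10h15m = 01:31 UTC.
1 February 2028 is a Tuesday, so the first Friday is February 4 and the fourth is February 25.
1 November 2028 is a Wednesday, so the first Sunday is November 5 and the fourth is November 26.
At the standard offset (UTC−11:00), 01:31 UTC − 11h = 14:31 Bryove Republic standard time (rolling into the previous day, 2 August 2028).
Daylight saving runs 25 February – 26 November; the standard-time date in Bryove Republic, 2 August 2028, is inside that window, so Bryove Republic is at UTC−10:00.
01:31 UTC − 10h = 15:31 Bryove Republic (rolling into the previous day, 2 August 2028).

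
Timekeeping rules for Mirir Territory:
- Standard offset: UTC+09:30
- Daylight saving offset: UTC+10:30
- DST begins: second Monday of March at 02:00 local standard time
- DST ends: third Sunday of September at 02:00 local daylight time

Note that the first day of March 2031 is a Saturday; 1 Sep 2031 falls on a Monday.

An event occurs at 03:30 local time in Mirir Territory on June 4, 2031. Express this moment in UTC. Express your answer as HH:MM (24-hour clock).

17:00

1 March 2031 is a Saturday, so the first Monday is March 3 and the second is March 10.
1 September 2031 is a Monday, so the first Sunday is September 7 and the third is September 21.
June 4, 2031 falls between 10 March and 21 September, so daylight saving is in effect and Mirir Territory is at UTC+10:30.
03:30 local − 10h30m = 17:00 UTC (rolling into the previous day, 3 June 2031).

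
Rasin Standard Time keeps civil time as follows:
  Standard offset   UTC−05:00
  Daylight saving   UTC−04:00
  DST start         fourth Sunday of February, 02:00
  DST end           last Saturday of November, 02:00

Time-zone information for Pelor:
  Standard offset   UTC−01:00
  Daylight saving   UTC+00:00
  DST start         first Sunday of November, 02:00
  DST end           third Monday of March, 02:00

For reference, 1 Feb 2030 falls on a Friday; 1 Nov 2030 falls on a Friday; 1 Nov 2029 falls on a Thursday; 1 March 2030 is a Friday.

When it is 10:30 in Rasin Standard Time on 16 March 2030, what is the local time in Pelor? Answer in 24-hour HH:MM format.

14:30

1 February 2030 is a Friday, so the first Sunday is February 3 and the fourth is February 24.
1 November 2030 is a Friday, so Saturdays fall on 2, 9, 16, 23, 30; the last is November 30.
16 March 2030 falls between 24 February and 30 November, so daylight saving is in effect and Rasin Standard Time is at UTC−04:00.
10:30 Rasin Standard Time + 4h = 14:30 UTC.
1 November 2029 is a Thursday, so the first Sunday is November 4.
1 March 2030 is a Friday, so the first Monday is March 4 and the third is March 18.
At the standard offset (UTC−01:00), 14:30 UTC − 1h = 13:30 Pelor standard time.
The standard-time date in Pelor, 16 March 2030, lies within the daylight-saving period (4 November 2029 – 18 March 2030), so Pelor is on daylight time, UTC+00:00.
14:30 UTC + 0h = 14:30 Pelor.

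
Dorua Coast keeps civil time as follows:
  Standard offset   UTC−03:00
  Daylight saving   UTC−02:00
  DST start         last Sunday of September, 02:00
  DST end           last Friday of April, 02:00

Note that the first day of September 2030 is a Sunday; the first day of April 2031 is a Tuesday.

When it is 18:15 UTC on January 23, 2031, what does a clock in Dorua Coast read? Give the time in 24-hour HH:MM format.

16:15

1 September 2030 is a Sunday, so Sundays fall on 1, 8, 15, 22, 29; the last is September 29.
1 April 2031 is a Tuesday, so Fridays fall on 4, 11, 18, 25; the last is April 25.
At the standard offset (UTC−03:00), 18:15 UTC − 3h = 15:15 Dorua Coast standard time.
The standard-time date in Dorua Coast, January 23, 2031, lies within the daylight-saving period (29 September 2030 – 25 April 2031), so Dorua Coast is on daylight time, UTC−02:00.
18:15 UTC − 2h = 16:15 local.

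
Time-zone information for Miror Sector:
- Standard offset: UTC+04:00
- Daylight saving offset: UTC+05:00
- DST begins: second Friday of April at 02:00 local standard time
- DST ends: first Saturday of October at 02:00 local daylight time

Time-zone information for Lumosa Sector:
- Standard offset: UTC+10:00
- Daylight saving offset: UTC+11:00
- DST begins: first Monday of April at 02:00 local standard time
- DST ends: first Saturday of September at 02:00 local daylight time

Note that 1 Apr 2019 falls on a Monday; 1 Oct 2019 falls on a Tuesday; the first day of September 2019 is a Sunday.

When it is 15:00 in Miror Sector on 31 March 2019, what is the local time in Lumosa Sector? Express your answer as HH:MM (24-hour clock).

1 April 2019 is a Monday, so the first Friday is April 5 and the second is April 12.
1 October 2019 is a Tuesday, so the first Saturday is October 5.
Daylight saving runs 12 April – 5 October; 31 March 2019 is outside that window, so Miror Sector is on standard time at UTC+04:00.
15:00 Miror Sector − 4h = 11:00 UTC.
1 April 2019 is a Monday, so the first Monday is April 1.
1 September 2019 is a Sunday, so the first Saturday is September 7.
At the standard offset (UTC+10:00), 11:00 UTC + 10h = 21:00 Lumosa Sector standard time.
Daylight saving runs 1 April – 7 September; the standard-time date in Lumosa Sector, 31 March 2019, is outside that window, so Lumosa Sector is on standard time at UTC+10:00.
11:00 UTC + 10h = 21:00 Lumosa Sector.

21:00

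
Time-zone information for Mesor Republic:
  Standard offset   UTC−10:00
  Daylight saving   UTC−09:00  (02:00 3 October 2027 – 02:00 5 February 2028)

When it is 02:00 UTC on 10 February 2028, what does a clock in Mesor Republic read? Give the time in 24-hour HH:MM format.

16:00

At the standard offset (UTC−10:00), 02:00 UTC − 10h = 16:00 Mesor Republic standard time (rolling into the previous day, 9 February 2028).
The standard-time date in Mesor Republic, 9 February 2028, does not fall between 3 October 2027 and 5 February 2028, so daylight saving is not in effect and Mesor Republic is at UTC−10:00.
02:00 UTC − 10h = 16:00 local (rolling into the previous day, 9 February 2028).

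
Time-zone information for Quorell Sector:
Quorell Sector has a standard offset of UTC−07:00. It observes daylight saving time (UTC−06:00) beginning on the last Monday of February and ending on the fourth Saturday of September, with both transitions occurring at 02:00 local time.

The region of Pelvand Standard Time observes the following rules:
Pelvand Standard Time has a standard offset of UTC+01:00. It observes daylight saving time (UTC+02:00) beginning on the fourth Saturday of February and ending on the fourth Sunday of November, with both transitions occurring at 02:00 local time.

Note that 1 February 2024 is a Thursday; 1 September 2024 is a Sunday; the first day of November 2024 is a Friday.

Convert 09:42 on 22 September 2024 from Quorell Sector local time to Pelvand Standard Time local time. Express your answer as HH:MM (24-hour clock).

17:42

1 February 2024 is a Thursday, so Mondays fall on 5, 12, 19, 26; the last is February 26.
1 September 2024 is a Sunday, so the first Saturday is September 7 and the fourth is September 28.
22 September 2024 lies within the daylight-saving period (26 February – 28 September), so Quorell Sector is on daylight time, UTC−06:00.
09:42 Quorell Sector + 6h = 15:42 UTC.
1 February 2024 is a Thursday, so the first Saturday is February 3 and the fourth is February 24.
1 November 2024 is a Friday, so the first Sunday is November 3 and the fourth is November 24.
At the standard offset (UTC+01:00), 15:42 UTC + 1h = 16:42 Pelvand Standard Time standard time.
Daylight saving runs 24 February – 24 November; the standard-time date in Pelvand Standard Time, 22 September 2024, is inside that window, so Pelvand Standard Time is at UTC+02:00.
15:42 UTC + 2h = 17:42 Pelvand Standard Time.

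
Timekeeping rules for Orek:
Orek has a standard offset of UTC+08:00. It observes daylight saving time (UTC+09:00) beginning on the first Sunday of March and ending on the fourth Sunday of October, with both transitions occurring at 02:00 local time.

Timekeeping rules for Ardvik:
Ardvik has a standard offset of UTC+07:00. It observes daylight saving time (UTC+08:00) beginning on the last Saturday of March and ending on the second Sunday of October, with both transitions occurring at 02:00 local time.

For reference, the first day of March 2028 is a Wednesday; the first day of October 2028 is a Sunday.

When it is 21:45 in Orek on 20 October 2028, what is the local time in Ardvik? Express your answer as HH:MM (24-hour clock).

1 March 2028 is a Wednesday, so the first Sunday is March 5.
1 October 2028 is a Sunday, so the first Sunday is October 1 and the fourth is October 22.
20 October 2028 lies within the daylight-saving period (5 March – 22 October), so Orek is on daylight time, UTC+09:00.
21:45 Orek − 9h = 12:45 UTC.
1 March 2028 is a Wednesday, so Saturdays fall on 4, 11, 18, 25; the last is March 25.
1 October 2028 is a Sunday, so the first Sunday is October 1 and the second is October 8.
At the standard offset (UTC+07:00), 12:45 UTC + 7h = 19:45 Ardvik standard time.
Daylight saving runs 25 March – 8 October; the standard-time date in Ardvik, 20 October 2028, is outside that window, so Ardvik is on standard time at UTC+07:00.
12:45 UTC + 7h = 19:45 Ardvik.

19:45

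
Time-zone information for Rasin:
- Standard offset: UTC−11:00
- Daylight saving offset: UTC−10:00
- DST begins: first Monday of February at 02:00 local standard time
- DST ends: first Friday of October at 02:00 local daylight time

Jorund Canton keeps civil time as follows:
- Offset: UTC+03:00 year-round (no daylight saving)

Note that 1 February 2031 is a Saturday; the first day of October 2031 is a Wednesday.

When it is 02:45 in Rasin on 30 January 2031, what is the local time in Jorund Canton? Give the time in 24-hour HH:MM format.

1 February 2031 is a Saturday, so the first Monday is February 3.
1 October 2031 is a Wednesday, so the first Friday is October 3.
Daylight saving runs 3 February – 3 October; 30 January 2031 is outside that window, so Rasin is on standard time at UTC−11:00.
02:45 Rasin + 11h = 13:45 UTC.
Jorund Canton has no daylight saving, so its offset is UTC+03:00 year-round.
13:45 UTC + 3h = 16:45 Jorund Canton.

16:45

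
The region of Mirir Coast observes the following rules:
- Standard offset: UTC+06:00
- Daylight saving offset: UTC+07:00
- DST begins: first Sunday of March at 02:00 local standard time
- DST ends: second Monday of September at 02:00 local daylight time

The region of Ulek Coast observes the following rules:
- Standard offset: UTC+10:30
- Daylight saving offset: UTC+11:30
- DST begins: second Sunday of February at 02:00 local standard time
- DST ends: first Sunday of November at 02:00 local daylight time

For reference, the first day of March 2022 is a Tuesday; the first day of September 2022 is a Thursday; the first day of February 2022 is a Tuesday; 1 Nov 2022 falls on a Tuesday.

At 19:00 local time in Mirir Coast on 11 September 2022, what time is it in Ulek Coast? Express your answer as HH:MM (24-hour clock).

1 March 2022 is a Tuesday, so the first Sunday is March 6.
1 September 2022 is a Thursday, so the first Monday is September 5 and the second is September 12.
11 September 2022 lies within the daylight-saving period (6 March – 12 September), so Mirir Coast is on daylight time, UTC+07:00.
19:00 Mirir Coast − 7h = 12:00 UTC.
1 February 2022 is a Tuesday, so the first Sunday is February 6 and the second is February 13.
1 November 2022 is a Tuesday, so the first Sunday is November 6.
At the standard offset (UTC+10:30), 12:00 UTC + 10h30m = 22:30 Ulek Coast standard time.
The standard-time date in Ulek Coast, 11 September 2022, lies within the daylight-saving period (13 February – 6 November), so Ulek Coast is on daylight time, UTC+11:30.
12:00 UTC + 11h30m = 23:30 Ulek Coast.

23:30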